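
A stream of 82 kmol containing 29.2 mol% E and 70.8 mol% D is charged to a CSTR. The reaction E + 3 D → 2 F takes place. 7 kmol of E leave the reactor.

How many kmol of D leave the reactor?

7.22 kmol

For E: n = n₀ − 1ξ → 7 = 23.94 − 1ξ, giving ξ = 16.94 kmol.
Outlet amounts (n = n₀ + ν ξ):
  E: 23.94 − 1(16.94) = 7
  D: 58.06 − 3(16.94) = 7.224
  F: 0 + 2(16.94) = 33.89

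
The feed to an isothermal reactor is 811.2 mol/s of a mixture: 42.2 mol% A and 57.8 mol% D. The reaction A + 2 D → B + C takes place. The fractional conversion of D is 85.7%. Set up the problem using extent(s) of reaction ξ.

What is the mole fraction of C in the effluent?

D reacted = 0.857 × 468.9 = 401.8 mol/s; ν_D = −2, so ξ = 401.8/2 = 200.9 mol/s.
Outlet amounts (n = n₀ + ν ξ):
  A: 342.3 − 1(200.9) = 141.4
  D: 468.9 − 2(200.9) = 67.05
  B: 0 + 1(200.9) = 200.9
  C: 0 + 1(200.9) = 200.9
Total out = 610.3 mol/s; y_C = 200.9 / 610.3 = 0.3292.

0.329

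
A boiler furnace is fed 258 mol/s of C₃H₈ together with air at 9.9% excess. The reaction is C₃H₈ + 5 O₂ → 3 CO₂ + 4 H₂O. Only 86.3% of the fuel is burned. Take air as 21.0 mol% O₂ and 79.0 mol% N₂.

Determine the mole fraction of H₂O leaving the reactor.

Stoichiometric O₂ = 5 × 258 = 1290 mol/s; O₂ fed = 1290 × 1.099 = 1418 mol/s.
N₂ fed = 1418 × 79/21 = 5333 mol/s.
Fuel reacted = 0.863 × 258 → ξ = 222.7 mol/s.
Outlet (n = n₀ + ν ξ):
  C₃H₈: 258 − 1(222.7) = 35.35
  O₂: 1418 − 5(222.7) = 304.4
  N₂: 5333 (inert)
  CO₂: 0 + 3(222.7) = 668
  H₂O: 0 + 4(222.7) = 890.6
Total out = 7232 mol/s; y_H₂O = 890.6 / 7232 = 0.1232.

0.123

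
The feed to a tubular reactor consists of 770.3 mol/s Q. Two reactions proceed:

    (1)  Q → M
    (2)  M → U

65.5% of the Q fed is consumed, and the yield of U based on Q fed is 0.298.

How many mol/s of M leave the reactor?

Conversion of Q: Q consumed = 1ξ₁ = 0.655 × 770.3 → ξ₁ = 504.5 mol/s.
Yield of U: 1ξ₂ / 770.3 = 0.298 → ξ₂ = 229.5 mol/s.
Outlet amounts (n = n₀ + Σ ν·ξ):
  Q: 770.3 − 1(504.5) = 265.8
  M: 0 + 1(504.5) − 1(229.5) = 275
  U: 0 + 1(229.5) = 229.5

275 mol/s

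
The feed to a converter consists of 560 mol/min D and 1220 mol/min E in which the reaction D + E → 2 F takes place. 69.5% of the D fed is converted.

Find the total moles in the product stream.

1780 mol/min

D reacted = 0.695 × 560 = 389.2 mol/min; ν_D = −1, so ξ = 389.2/1 = 389.2 mol/min.
Outlet amounts (n = n₀ + ν ξ):
  D: 560 − 1(389.2) = 170.8
  E: 1220 − 1(389.2) = 830.8
  F: 0 + 2(389.2) = 778.4
Total out = 170.8 + 830.8 + 778.4 = 1780 mol/min.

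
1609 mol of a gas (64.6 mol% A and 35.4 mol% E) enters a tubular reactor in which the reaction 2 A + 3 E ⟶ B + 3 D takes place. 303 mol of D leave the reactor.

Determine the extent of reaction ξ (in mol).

ξ = 101 mol

For D: n = n₀ + 3ξ → 303 = 0 + 3ξ, giving ξ = 101 mol.
Outlet amounts (n = n₀ + ν ξ):
  A: 1039 − 2(101) = 837.4
  E: 569.6 − 3(101) = 266.6
  B: 0 + 1(101) = 101
  D: 0 + 3(101) = 303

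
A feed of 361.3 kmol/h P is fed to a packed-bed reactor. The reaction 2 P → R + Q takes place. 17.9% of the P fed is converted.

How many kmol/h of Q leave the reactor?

P reacted = 0.179 × 361.3 = 64.67 kmol/h; ν_P = −2, so ξ = 64.67/2 = 32.34 kmol/h.
Outlet amounts (n = n₀ + ν ξ):
  P: 361.3 − 2(32.34) = 296.6
  R: 0 + 1(32.34) = 32.34
  Q: 0 + 1(32.34) = 32.34

32.3 kmol/h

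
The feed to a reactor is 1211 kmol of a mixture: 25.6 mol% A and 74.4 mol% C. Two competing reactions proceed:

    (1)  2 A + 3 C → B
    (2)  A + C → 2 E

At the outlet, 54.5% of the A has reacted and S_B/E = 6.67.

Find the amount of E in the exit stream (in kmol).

12.2 kmol

Conversion of A: A consumed = 0.545 × 310 = 169 kmol = 2ξ₁ + 1ξ₂.
Selectivity: 1ξ₁ / (2ξ₂) = 6.67 → ξ₁ = 13.34 ξ₂.
Substitute: (2·13.34 + 1) ξ₂ = 169 → ξ₂ = 6.104 kmol, ξ₁ = 81.43 kmol.
Outlet amounts (n = n₀ + Σ ν·ξ):
  A: 310 − 2(81.43) − 1(6.104) = 141.1
  C: 901 − 3(81.43) − 1(6.104) = 650.6
  B: 0 + 1(81.43) = 81.43
  E: 0 + 2(6.104) = 12.21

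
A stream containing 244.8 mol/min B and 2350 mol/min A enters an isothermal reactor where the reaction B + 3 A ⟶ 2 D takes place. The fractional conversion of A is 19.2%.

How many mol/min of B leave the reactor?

94.4 mol/min

A reacted = 0.192 × 2350 = 451.2 mol/min; ν_A = −3, so ξ = 451.2/3 = 150.4 mol/min.
Outlet amounts (n = n₀ + ν ξ):
  B: 244.8 − 1(150.4) = 94.4
  A: 2350 − 3(150.4) = 1899
  D: 0 + 2(150.4) = 300.8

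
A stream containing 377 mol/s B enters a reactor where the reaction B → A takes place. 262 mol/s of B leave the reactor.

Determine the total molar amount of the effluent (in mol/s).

For B: n = n₀ − 1ξ → 262 = 377 − 1ξ, giving ξ = 115 mol/s.
Outlet amounts (n = n₀ + ν ξ):
  B: 377 − 1(115) = 262
  A: 0 + 1(115) = 115
Total out = 262 + 115 = 377 mol/s.

377 mol/s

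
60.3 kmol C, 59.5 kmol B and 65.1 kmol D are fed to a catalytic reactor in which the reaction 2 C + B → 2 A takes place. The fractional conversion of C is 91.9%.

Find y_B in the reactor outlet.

C reacted = 0.919 × 60.3 = 55.42 kmol; ν_C = −2, so ξ = 55.42/2 = 27.71 kmol.
Outlet amounts (n = n₀ + ν ξ):
  C: 60.3 − 2(27.71) = 4.884
  B: 59.5 − 1(27.71) = 31.79
  A: 0 + 2(27.71) = 55.42
  D: 65.1 (inert)
Total out = 157.2 kmol; y_B = 31.79 / 157.2 = 0.2023.

0.202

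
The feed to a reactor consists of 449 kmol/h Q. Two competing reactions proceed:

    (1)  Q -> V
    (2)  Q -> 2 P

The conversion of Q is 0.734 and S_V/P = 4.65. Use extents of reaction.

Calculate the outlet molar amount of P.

64 kmol/h

Conversion of Q: Q consumed = 0.734 × 449 = 329.6 kmol/h = 1ξ₁ + 1ξ₂.
Selectivity: 1ξ₁ / (2ξ₂) = 4.65 → ξ₁ = 9.3 ξ₂.
Substitute: (1·9.3 + 1) ξ₂ = 329.6 → ξ₂ = 32 kmol/h, ξ₁ = 297.6 kmol/h.
Outlet amounts (n = n₀ + Σ ν·ξ):
  Q: 449 − 1(297.6) − 1(32) = 119.4
  V: 0 + 1(297.6) = 297.6
  P: 0 + 2(32) = 63.99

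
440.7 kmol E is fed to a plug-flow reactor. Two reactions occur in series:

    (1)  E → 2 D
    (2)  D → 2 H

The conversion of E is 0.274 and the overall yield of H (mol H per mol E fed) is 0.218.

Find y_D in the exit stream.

Conversion of E: E consumed = 1ξ₁ = 0.274 × 440.7 → ξ₁ = 120.8 kmol.
Yield of H: 2ξ₂ / 440.7 = 0.218 → ξ₂ = 48.04 kmol.
Outlet amounts (n = n₀ + Σ ν·ξ):
  E: 440.7 − 1(120.8) = 319.9
  D: 0 + 2(120.8) − 1(48.04) = 193.5
  H: 0 + 2(48.04) = 96.07
Total out = 609.5 kmol; y_D = 193.5 / 609.5 = 0.3174.

0.317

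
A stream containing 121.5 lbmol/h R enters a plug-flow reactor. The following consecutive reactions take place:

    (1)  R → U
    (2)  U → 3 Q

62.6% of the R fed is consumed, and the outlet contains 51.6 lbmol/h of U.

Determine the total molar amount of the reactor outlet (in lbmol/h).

Conversion of R: R consumed = 1ξ₁ = 0.626 × 121.5 → ξ₁ = 76.06 lbmol/h.
U balance: n_U = 0 + 1ξ₁ − 1ξ₂ = 51.6 → ξ₂ = (1·76.06 − 51.6)/1 = 24.46 lbmol/h.
Outlet amounts (n = n₀ + Σ ν·ξ):
  R: 121.5 − 1(76.06) = 45.44
  U: 0 + 1(76.06) − 1(24.46) = 51.6
  Q: 0 + 3(24.46) = 73.38
Total out = 45.44 + 51.6 + 73.38 = 170.4 lbmol/h.

170 lbmol/h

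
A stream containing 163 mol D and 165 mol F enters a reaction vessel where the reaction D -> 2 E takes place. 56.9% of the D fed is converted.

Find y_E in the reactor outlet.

D reacted = 0.569 × 163 = 92.75 mol; ν_D = −1, so ξ = 92.75/1 = 92.75 mol.
Outlet amounts (n = n₀ + ν ξ):
  D: 163 − 1(92.75) = 70.25
  E: 0 + 2(92.75) = 185.5
  F: 165 (inert)
Total out = 420.7 mol; y_E = 185.5 / 420.7 = 0.4409.

0.441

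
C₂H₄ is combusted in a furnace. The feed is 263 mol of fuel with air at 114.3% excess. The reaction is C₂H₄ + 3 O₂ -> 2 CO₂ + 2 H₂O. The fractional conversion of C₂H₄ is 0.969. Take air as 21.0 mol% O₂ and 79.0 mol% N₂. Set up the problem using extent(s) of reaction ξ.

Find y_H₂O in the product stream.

Stoichiometric O₂ = 3 × 263 = 789 mol; O₂ fed = 789 × 2.143 = 1691 mol.
N₂ fed = 1691 × 79/21 = 6361 mol.
Fuel reacted = 0.969 × 263 → ξ = 254.8 mol.
Outlet (n = n₀ + ν ξ):
  C₂H₄: 263 − 1(254.8) = 8.153
  O₂: 1691 − 3(254.8) = 926.3
  N₂: 6361 (inert)
  CO₂: 0 + 2(254.8) = 509.7
  H₂O: 0 + 2(254.8) = 509.7
Total out = 8315 mol; y_H₂O = 509.7 / 8315 = 0.0613.

0.0613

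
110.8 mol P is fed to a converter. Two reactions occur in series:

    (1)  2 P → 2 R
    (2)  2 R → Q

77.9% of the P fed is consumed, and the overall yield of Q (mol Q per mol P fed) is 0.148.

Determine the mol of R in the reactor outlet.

53.5 mol

Conversion of P: P consumed = 2ξ₁ = 0.779 × 110.8 → ξ₁ = 43.16 mol.
Yield of Q: 1ξ₂ / 110.8 = 0.148 → ξ₂ = 16.4 mol.
Outlet amounts (n = n₀ + Σ ν·ξ):
  P: 110.8 − 2(43.16) = 24.49
  R: 0 + 2(43.16) − 2(16.4) = 53.52
  Q: 0 + 1(16.4) = 16.4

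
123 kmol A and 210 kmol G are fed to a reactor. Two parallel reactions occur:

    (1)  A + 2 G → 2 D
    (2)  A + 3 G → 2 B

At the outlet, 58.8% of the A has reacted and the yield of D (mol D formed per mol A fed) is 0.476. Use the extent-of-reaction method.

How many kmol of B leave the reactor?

Yield of D: 2ξ₁ / 123 = 0.476 → ξ₁ = 29.27 kmol.
Conversion of A: 1ξ₁ + 1ξ₂ = 0.588 × 123 = 72.32 → ξ₂ = 43.05 kmol.
Outlet amounts (n = n₀ + Σ ν·ξ):
  A: 123 − 1(29.27) − 1(43.05) = 50.68
  G: 210 − 2(29.27) − 3(43.05) = 22.3
  D: 0 + 2(29.27) = 58.55
  B: 0 + 2(43.05) = 86.1

86.1 kmol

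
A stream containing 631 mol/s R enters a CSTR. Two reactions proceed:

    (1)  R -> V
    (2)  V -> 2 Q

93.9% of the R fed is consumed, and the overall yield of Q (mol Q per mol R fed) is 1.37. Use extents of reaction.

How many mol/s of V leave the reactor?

160 mol/s

Conversion of R: R consumed = 1ξ₁ = 0.939 × 631 → ξ₁ = 592.5 mol/s.
Yield of Q: 2ξ₂ / 631 = 1.37 → ξ₂ = 432.2 mol/s.
Outlet amounts (n = n₀ + Σ ν·ξ):
  R: 631 − 1(592.5) = 38.49
  V: 0 + 1(592.5) − 1(432.2) = 160.3
  Q: 0 + 2(432.2) = 864.5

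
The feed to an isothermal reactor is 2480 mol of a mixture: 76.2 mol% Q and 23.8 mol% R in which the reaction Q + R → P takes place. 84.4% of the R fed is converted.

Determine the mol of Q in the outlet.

R reacted = 0.844 × 590.2 = 498.2 mol; ν_R = −1, so ξ = 498.2/1 = 498.2 mol.
Outlet amounts (n = n₀ + ν ξ):
  Q: 1890 − 1(498.2) = 1392
  R: 590.2 − 1(498.2) = 92.08
  P: 0 + 1(498.2) = 498.2

1390 mol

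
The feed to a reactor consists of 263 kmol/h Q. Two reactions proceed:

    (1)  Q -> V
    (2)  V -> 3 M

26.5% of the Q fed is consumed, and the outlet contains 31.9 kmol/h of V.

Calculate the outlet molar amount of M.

Conversion of Q: Q consumed = 1ξ₁ = 0.265 × 263 → ξ₁ = 69.7 kmol/h.
V balance: n_V = 0 + 1ξ₁ − 1ξ₂ = 31.9 → ξ₂ = (1·69.7 − 31.9)/1 = 37.8 kmol/h.
Outlet amounts (n = n₀ + Σ ν·ξ):
  Q: 263 − 1(69.7) = 193.3
  V: 0 + 1(69.7) − 1(37.8) = 31.9
  M: 0 + 3(37.8) = 113.4

113 kmol/h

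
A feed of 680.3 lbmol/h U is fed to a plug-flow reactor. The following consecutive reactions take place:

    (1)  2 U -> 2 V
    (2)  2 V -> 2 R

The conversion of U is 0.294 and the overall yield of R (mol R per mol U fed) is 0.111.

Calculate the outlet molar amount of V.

124 lbmol/h

Conversion of U: U consumed = 2ξ₁ = 0.294 × 680.3 → ξ₁ = 100 lbmol/h.
Yield of R: 2ξ₂ / 680.3 = 0.111 → ξ₂ = 37.76 lbmol/h.
Outlet amounts (n = n₀ + Σ ν·ξ):
  U: 680.3 − 2(100) = 480.3
  V: 0 + 2(100) − 2(37.76) = 124.5
  R: 0 + 2(37.76) = 75.51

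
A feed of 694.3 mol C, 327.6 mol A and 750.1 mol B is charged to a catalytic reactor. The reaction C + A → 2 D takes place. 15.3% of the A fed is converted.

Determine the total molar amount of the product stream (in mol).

1770 mol

A reacted = 0.153 × 327.6 = 50.12 mol; ν_A = −1, so ξ = 50.12/1 = 50.12 mol.
Outlet amounts (n = n₀ + ν ξ):
  C: 694.3 − 1(50.12) = 644.2
  A: 327.6 − 1(50.12) = 277.5
  D: 0 + 2(50.12) = 100.2
  B: 750.1 (inert)
Total out = 644.2 + 277.5 + 100.2 + 750.1 = 1772 mol.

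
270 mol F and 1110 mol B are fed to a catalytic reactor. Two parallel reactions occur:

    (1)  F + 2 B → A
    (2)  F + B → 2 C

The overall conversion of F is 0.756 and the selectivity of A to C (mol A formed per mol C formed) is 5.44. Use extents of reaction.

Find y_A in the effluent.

Conversion of F: F consumed = 0.756 × 270 = 204.1 mol = 1ξ₁ + 1ξ₂.
Selectivity: 1ξ₁ / (2ξ₂) = 5.44 → ξ₁ = 10.88 ξ₂.
Substitute: (1·10.88 + 1) ξ₂ = 204.1 → ξ₂ = 17.18 mol, ξ₁ = 186.9 mol.
Outlet amounts (n = n₀ + Σ ν·ξ):
  F: 270 − 1(186.9) − 1(17.18) = 65.88
  B: 1110 − 2(186.9) − 1(17.18) = 718.9
  A: 0 + 1(186.9) = 186.9
  C: 0 + 2(17.18) = 34.36
Total out = 1006 mol; y_A = 186.9 / 1006 = 0.1858.

0.186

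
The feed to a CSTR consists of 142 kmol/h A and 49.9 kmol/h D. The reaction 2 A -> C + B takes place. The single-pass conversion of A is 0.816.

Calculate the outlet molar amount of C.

A reacted = 0.816 × 142 = 115.9 kmol/h; ν_A = −2, so ξ = 115.9/2 = 57.94 kmol/h.
Outlet amounts (n = n₀ + ν ξ):
  A: 142 − 2(57.94) = 26.13
  C: 0 + 1(57.94) = 57.94
  B: 0 + 1(57.94) = 57.94
  D: 49.9 (inert)

57.9 kmol/h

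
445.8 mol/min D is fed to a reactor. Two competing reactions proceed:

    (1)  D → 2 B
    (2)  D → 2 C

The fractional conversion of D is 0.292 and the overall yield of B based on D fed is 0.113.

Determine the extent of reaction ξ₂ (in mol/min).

Yield of B: 2ξ₁ / 445.8 = 0.113 → ξ₁ = 25.19 mol/min.
Conversion of D: 1ξ₁ + 1ξ₂ = 0.292 × 445.8 = 130.2 → ξ₂ = 105 mol/min.
Outlet amounts (n = n₀ + Σ ν·ξ):
  D: 445.8 − 1(25.19) − 1(105) = 315.6
  B: 0 + 2(25.19) = 50.38
  C: 0 + 2(105) = 210

ξ₂ = 105 mol/min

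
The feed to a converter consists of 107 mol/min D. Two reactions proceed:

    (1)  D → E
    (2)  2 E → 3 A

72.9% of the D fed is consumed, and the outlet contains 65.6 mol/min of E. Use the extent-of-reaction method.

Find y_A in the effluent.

0.164

Conversion of D: D consumed = 1ξ₁ = 0.729 × 107 → ξ₁ = 78 mol/min.
E balance: n_E = 0 + 1ξ₁ − 2ξ₂ = 65.6 → ξ₂ = (1·78 − 65.6)/2 = 6.202 mol/min.
Outlet amounts (n = n₀ + Σ ν·ξ):
  D: 107 − 1(78) = 29
  E: 0 + 1(78) − 2(6.202) = 65.6
  A: 0 + 3(6.202) = 18.6
Total out = 113.2 mol/min; y_A = 18.6 / 113.2 = 0.1643.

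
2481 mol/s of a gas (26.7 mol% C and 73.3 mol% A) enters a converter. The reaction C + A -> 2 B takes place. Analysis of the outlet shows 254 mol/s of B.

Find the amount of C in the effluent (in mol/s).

535 mol/s

For B: n = n₀ + 2ξ → 254 = 0 + 2ξ, giving ξ = 127 mol/s.
Outlet amounts (n = n₀ + ν ξ):
  C: 662.4 − 1(127) = 535.4
  A: 1819 − 1(127) = 1692
  B: 0 + 2(127) = 254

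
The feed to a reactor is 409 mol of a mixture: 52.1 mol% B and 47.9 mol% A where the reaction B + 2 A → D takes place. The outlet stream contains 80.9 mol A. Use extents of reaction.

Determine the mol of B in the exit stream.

156 mol

For A: n = n₀ − 2ξ → 80.9 = 195.9 − 2ξ, giving ξ = 57.51 mol.
Outlet amounts (n = n₀ + ν ξ):
  B: 213.1 − 1(57.51) = 155.6
  A: 195.9 − 2(57.51) = 80.9
  D: 0 + 1(57.51) = 57.51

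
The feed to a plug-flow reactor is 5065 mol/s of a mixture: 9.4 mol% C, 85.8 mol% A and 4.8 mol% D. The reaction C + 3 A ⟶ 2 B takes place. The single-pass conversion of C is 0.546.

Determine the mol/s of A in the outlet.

3570 mol/s

C reacted = 0.546 × 476.1 = 260 mol/s; ν_C = −1, so ξ = 260/1 = 260 mol/s.
Outlet amounts (n = n₀ + ν ξ):
  C: 476.1 − 1(260) = 216.2
  A: 4346 − 3(260) = 3566
  B: 0 + 2(260) = 519.9
  D: 243.1 (inert)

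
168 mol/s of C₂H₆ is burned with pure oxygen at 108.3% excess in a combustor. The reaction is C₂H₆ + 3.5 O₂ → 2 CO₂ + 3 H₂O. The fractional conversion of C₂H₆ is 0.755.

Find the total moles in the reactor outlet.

1460 mol/s

Stoichiometric O₂ = 3.5 × 168 = 588 mol/s; O₂ fed = 588 × 2.083 = 1225 mol/s.
Fuel reacted = 0.755 × 168 → ξ = 126.8 mol/s.
Outlet (n = n₀ + ν ξ):
  C₂H₆: 168 − 1(126.8) = 41.16
  O₂: 1225 − 3.5(126.8) = 780.9
  CO₂: 0 + 2(126.8) = 253.7
  H₂O: 0 + 3(126.8) = 380.5
Total out = 41.16 + 780.9 + 253.7 + 380.5 = 1456 mol/s.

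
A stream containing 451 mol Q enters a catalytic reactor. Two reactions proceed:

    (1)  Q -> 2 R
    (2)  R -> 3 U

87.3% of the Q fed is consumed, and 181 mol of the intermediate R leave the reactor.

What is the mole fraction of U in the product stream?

Conversion of Q: Q consumed = 1ξ₁ = 0.873 × 451 → ξ₁ = 393.7 mol.
R balance: n_R = 0 + 2ξ₁ − 1ξ₂ = 181 → ξ₂ = (2·393.7 − 181)/1 = 606.4 mol.
Outlet amounts (n = n₀ + Σ ν·ξ):
  Q: 451 − 1(393.7) = 57.28
  R: 0 + 2(393.7) − 1(606.4) = 181
  U: 0 + 3(606.4) = 1819
Total out = 2058 mol; y_U = 1819 / 2058 = 0.8842.

0.884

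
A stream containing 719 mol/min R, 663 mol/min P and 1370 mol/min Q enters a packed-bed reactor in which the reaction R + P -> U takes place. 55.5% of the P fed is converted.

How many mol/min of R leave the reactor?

351 mol/min

P reacted = 0.555 × 663 = 368 mol/min; ν_P = −1, so ξ = 368/1 = 368 mol/min.
Outlet amounts (n = n₀ + ν ξ):
  R: 719 − 1(368) = 351
  P: 663 − 1(368) = 295
  U: 0 + 1(368) = 368
  Q: 1370 (inert)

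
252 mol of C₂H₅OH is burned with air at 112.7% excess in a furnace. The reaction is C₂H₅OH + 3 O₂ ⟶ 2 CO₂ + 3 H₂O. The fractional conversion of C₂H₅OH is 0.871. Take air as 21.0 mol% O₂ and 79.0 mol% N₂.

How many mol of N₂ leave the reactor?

Stoichiometric O₂ = 3 × 252 = 756 mol; O₂ fed = 756 × 2.127 = 1608 mol.
N₂ fed = 1608 × 79/21 = 6049 mol.
Fuel reacted = 0.871 × 252 → ξ = 219.5 mol.
Outlet (n = n₀ + ν ξ):
  C₂H₅OH: 252 − 1(219.5) = 32.51
  O₂: 1608 − 3(219.5) = 949.5
  N₂: 6049 (inert)
  CO₂: 0 + 2(219.5) = 439
  H₂O: 0 + 3(219.5) = 658.5

6050 mol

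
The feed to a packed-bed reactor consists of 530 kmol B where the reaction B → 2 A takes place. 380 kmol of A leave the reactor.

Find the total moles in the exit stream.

For A: n = n₀ + 2ξ → 380 = 0 + 2ξ, giving ξ = 190 kmol.
Outlet amounts (n = n₀ + ν ξ):
  B: 530 − 1(190) = 340
  A: 0 + 2(190) = 380
Total out = 340 + 380 = 720 kmol.

720 kmol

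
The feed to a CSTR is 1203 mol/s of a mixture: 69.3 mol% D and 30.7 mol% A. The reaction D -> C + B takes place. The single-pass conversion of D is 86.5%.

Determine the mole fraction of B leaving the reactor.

D reacted = 0.865 × 833.7 = 721.1 mol/s; ν_D = −1, so ξ = 721.1/1 = 721.1 mol/s.
Outlet amounts (n = n₀ + ν ξ):
  D: 833.7 − 1(721.1) = 112.5
  C: 0 + 1(721.1) = 721.1
  B: 0 + 1(721.1) = 721.1
  A: 369.3 (inert)
Total out = 1924 mol/s; y_B = 721.1 / 1924 = 0.3748.

0.375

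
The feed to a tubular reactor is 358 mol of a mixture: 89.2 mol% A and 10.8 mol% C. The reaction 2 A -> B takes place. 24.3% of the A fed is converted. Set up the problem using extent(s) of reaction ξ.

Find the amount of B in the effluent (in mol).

A reacted = 0.243 × 319.3 = 77.6 mol; ν_A = −2, so ξ = 77.6/2 = 38.8 mol.
Outlet amounts (n = n₀ + ν ξ):
  A: 319.3 − 2(38.8) = 241.7
  B: 0 + 1(38.8) = 38.8
  C: 38.66 (inert)

38.8 mol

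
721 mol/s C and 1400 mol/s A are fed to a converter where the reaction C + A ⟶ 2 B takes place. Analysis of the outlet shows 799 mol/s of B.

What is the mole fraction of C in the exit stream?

0.152

For B: n = n₀ + 2ξ → 799 = 0 + 2ξ, giving ξ = 399.5 mol/s.
Outlet amounts (n = n₀ + ν ξ):
  C: 721 − 1(399.5) = 321.5
  A: 1400 − 1(399.5) = 1000
  B: 0 + 2(399.5) = 799
Total out = 2121 mol/s; y_C = 321.5 / 2121 = 0.1516.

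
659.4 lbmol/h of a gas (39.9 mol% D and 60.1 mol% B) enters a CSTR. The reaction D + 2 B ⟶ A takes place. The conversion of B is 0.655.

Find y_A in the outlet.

0.325

B reacted = 0.655 × 396.3 = 259.6 lbmol/h; ν_B = −2, so ξ = 259.6/2 = 129.8 lbmol/h.
Outlet amounts (n = n₀ + ν ξ):
  D: 263.1 − 1(129.8) = 133.3
  B: 396.3 − 2(129.8) = 136.7
  A: 0 + 1(129.8) = 129.8
Total out = 399.8 lbmol/h; y_A = 129.8 / 399.8 = 0.3246.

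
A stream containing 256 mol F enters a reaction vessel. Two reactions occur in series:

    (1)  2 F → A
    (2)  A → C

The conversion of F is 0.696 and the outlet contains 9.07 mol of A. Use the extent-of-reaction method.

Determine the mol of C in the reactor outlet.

80 mol

Conversion of F: F consumed = 2ξ₁ = 0.696 × 256 → ξ₁ = 89.09 mol.
A balance: n_A = 0 + 1ξ₁ − 1ξ₂ = 9.07 → ξ₂ = (1·89.09 − 9.07)/1 = 80.02 mol.
Outlet amounts (n = n₀ + Σ ν·ξ):
  F: 256 − 2(89.09) = 77.82
  A: 0 + 1(89.09) − 1(80.02) = 9.07
  C: 0 + 1(80.02) = 80.02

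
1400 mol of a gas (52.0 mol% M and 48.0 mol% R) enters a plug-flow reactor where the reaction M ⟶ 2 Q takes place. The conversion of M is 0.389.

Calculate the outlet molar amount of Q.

566 mol

M reacted = 0.389 × 728 = 283.2 mol; ν_M = −1, so ξ = 283.2/1 = 283.2 mol.
Outlet amounts (n = n₀ + ν ξ):
  M: 728 − 1(283.2) = 444.8
  Q: 0 + 2(283.2) = 566.4
  R: 672 (inert)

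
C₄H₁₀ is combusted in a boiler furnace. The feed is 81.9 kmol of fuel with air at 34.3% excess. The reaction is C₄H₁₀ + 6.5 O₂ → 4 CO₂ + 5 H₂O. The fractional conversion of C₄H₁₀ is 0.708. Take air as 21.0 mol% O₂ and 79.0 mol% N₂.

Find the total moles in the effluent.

Stoichiometric O₂ = 6.5 × 81.9 = 532.4 kmol; O₂ fed = 532.4 × 1.343 = 714.9 kmol.
N₂ fed = 714.9 × 79/21 = 2690 kmol.
Fuel reacted = 0.708 × 81.9 → ξ = 57.99 kmol.
Outlet (n = n₀ + ν ξ):
  C₄H₁₀: 81.9 − 1(57.99) = 23.91
  O₂: 714.9 − 6.5(57.99) = 338
  N₂: 2690 (inert)
  CO₂: 0 + 4(57.99) = 231.9
  H₂O: 0 + 5(57.99) = 289.9
Total out = 23.91 + 338 + 2690 + 231.9 + 289.9 = 3573 kmol.

3570 kmol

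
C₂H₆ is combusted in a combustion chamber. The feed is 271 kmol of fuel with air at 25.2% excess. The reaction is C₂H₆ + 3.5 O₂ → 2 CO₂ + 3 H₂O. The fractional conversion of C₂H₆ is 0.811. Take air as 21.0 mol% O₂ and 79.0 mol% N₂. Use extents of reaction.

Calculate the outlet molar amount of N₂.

Stoichiometric O₂ = 3.5 × 271 = 948.5 kmol; O₂ fed = 948.5 × 1.252 = 1188 kmol.
N₂ fed = 1188 × 79/21 = 4467 kmol.
Fuel reacted = 0.811 × 271 → ξ = 219.8 kmol.
Outlet (n = n₀ + ν ξ):
  C₂H₆: 271 − 1(219.8) = 51.22
  O₂: 1188 − 3.5(219.8) = 418.3
  N₂: 4467 (inert)
  CO₂: 0 + 2(219.8) = 439.6
  H₂O: 0 + 3(219.8) = 659.3

4470 kmol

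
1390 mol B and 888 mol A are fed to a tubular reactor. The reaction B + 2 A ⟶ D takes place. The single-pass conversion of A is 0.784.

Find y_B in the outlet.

0.659

A reacted = 0.784 × 888 = 696.2 mol; ν_A = −2, so ξ = 696.2/2 = 348.1 mol.
Outlet amounts (n = n₀ + ν ξ):
  B: 1390 − 1(348.1) = 1042
  A: 888 − 2(348.1) = 191.8
  D: 0 + 1(348.1) = 348.1
Total out = 1582 mol; y_B = 1042 / 1582 = 0.6587.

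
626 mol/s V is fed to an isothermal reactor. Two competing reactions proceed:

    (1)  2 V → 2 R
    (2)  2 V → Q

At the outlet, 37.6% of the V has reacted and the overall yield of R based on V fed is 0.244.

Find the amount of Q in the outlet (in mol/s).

Yield of R: 2ξ₁ / 626 = 0.244 → ξ₁ = 76.37 mol/s.
Conversion of V: 2ξ₁ + 2ξ₂ = 0.376 × 626 = 235.4 → ξ₂ = 41.32 mol/s.
Outlet amounts (n = n₀ + Σ ν·ξ):
  V: 626 − 2(76.37) − 2(41.32) = 390.6
  R: 0 + 2(76.37) = 152.7
  Q: 0 + 1(41.32) = 41.32

41.3 mol/s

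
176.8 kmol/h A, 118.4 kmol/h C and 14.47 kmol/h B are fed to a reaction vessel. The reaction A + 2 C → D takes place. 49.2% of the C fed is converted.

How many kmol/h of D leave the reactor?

29.1 kmol/h

C reacted = 0.492 × 118.4 = 58.25 kmol/h; ν_C = −2, so ξ = 58.25/2 = 29.13 kmol/h.
Outlet amounts (n = n₀ + ν ξ):
  A: 176.8 − 1(29.13) = 147.7
  C: 118.4 − 2(29.13) = 60.15
  D: 0 + 1(29.13) = 29.13
  B: 14.47 (inert)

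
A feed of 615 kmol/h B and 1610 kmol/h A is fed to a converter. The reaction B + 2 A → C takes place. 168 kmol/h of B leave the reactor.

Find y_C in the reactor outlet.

For B: n = n₀ − 1ξ → 168 = 615 − 1ξ, giving ξ = 447 kmol/h.
Outlet amounts (n = n₀ + ν ξ):
  B: 615 − 1(447) = 168
  A: 1610 − 2(447) = 716
  C: 0 + 1(447) = 447
Total out = 1331 kmol/h; y_C = 447 / 1331 = 0.3358.

0.336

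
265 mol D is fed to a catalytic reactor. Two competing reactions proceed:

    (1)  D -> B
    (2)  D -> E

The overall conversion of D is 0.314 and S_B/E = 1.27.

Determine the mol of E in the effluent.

Conversion of D: D consumed = 0.314 × 265 = 83.21 mol = 1ξ₁ + 1ξ₂.
Selectivity: 1ξ₁ / (1ξ₂) = 1.27 → ξ₁ = 1.27 ξ₂.
Substitute: (1·1.27 + 1) ξ₂ = 83.21 → ξ₂ = 36.66 mol, ξ₁ = 46.55 mol.
Outlet amounts (n = n₀ + Σ ν·ξ):
  D: 265 − 1(46.55) − 1(36.66) = 181.8
  B: 0 + 1(46.55) = 46.55
  E: 0 + 1(36.66) = 36.66

36.7 mol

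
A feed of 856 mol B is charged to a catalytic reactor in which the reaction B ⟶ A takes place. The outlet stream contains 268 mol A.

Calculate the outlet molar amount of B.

588 mol

For A: n = n₀ + 1ξ → 268 = 0 + 1ξ, giving ξ = 268 mol.
Outlet amounts (n = n₀ + ν ξ):
  B: 856 − 1(268) = 588
  A: 0 + 1(268) = 268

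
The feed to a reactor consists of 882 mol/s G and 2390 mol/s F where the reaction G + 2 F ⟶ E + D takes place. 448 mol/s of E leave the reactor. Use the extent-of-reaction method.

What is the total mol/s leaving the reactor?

For E: n = n₀ + 1ξ → 448 = 0 + 1ξ, giving ξ = 448 mol/s.
Outlet amounts (n = n₀ + ν ξ):
  G: 882 − 1(448) = 434
  F: 2390 − 2(448) = 1494
  E: 0 + 1(448) = 448
  D: 0 + 1(448) = 448
Total out = 434 + 1494 + 448 + 448 = 2824 mol/s.

2820 mol/s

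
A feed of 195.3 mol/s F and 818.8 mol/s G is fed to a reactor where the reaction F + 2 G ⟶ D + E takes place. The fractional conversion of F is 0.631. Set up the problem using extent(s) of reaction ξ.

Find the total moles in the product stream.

F reacted = 0.631 × 195.3 = 123.2 mol/s; ν_F = −1, so ξ = 123.2/1 = 123.2 mol/s.
Outlet amounts (n = n₀ + ν ξ):
  F: 195.3 − 1(123.2) = 72.07
  G: 818.8 − 2(123.2) = 572.3
  D: 0 + 1(123.2) = 123.2
  E: 0 + 1(123.2) = 123.2
Total out = 72.07 + 572.3 + 123.2 + 123.2 = 890.9 mol/s.

891 mol/s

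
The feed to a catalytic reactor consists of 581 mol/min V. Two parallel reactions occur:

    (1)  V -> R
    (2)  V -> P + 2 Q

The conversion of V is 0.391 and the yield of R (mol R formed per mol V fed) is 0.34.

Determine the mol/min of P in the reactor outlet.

29.6 mol/min

Yield of R: 1ξ₁ / 581 = 0.34 → ξ₁ = 197.5 mol/min.
Conversion of V: 1ξ₁ + 1ξ₂ = 0.391 × 581 = 227.2 → ξ₂ = 29.63 mol/min.
Outlet amounts (n = n₀ + Σ ν·ξ):
  V: 581 − 1(197.5) − 1(29.63) = 353.8
  R: 0 + 1(197.5) = 197.5
  P: 0 + 1(29.63) = 29.63
  Q: 0 + 2(29.63) = 59.26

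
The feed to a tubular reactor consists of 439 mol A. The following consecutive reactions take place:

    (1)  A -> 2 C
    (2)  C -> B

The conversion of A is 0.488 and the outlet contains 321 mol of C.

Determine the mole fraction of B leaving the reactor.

Conversion of A: A consumed = 1ξ₁ = 0.488 × 439 → ξ₁ = 214.2 mol.
C balance: n_C = 0 + 2ξ₁ − 1ξ₂ = 321 → ξ₂ = (2·214.2 − 321)/1 = 107.5 mol.
Outlet amounts (n = n₀ + Σ ν·ξ):
  A: 439 − 1(214.2) = 224.8
  C: 0 + 2(214.2) − 1(107.5) = 321
  B: 0 + 1(107.5) = 107.5
Total out = 653.2 mol; y_B = 107.5 / 653.2 = 0.1645.

0.165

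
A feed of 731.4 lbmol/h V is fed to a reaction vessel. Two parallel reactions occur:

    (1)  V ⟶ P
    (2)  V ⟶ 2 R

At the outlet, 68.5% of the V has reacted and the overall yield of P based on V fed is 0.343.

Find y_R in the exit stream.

Yield of P: 1ξ₁ / 731.4 = 0.343 → ξ₁ = 250.9 lbmol/h.
Conversion of V: 1ξ₁ + 1ξ₂ = 0.685 × 731.4 = 501 → ξ₂ = 250.1 lbmol/h.
Outlet amounts (n = n₀ + Σ ν·ξ):
  V: 731.4 − 1(250.9) − 1(250.1) = 230.4
  P: 0 + 1(250.9) = 250.9
  R: 0 + 2(250.1) = 500.3
Total out = 981.5 lbmol/h; y_R = 500.3 / 981.5 = 0.5097.

0.51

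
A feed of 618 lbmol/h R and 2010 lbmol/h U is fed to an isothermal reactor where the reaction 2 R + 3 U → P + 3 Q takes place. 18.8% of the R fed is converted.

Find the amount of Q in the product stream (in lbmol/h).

174 lbmol/h

R reacted = 0.188 × 618 = 116.2 lbmol/h; ν_R = −2, so ξ = 116.2/2 = 58.09 lbmol/h.
Outlet amounts (n = n₀ + ν ξ):
  R: 618 − 2(58.09) = 501.8
  U: 2010 − 3(58.09) = 1836
  P: 0 + 1(58.09) = 58.09
  Q: 0 + 3(58.09) = 174.3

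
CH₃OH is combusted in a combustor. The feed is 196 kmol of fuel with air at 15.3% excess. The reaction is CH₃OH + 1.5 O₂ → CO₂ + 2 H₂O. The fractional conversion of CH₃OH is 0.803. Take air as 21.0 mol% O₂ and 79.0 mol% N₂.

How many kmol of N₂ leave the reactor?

1280 kmol

Stoichiometric O₂ = 1.5 × 196 = 294 kmol; O₂ fed = 294 × 1.153 = 339 kmol.
N₂ fed = 339 × 79/21 = 1275 kmol.
Fuel reacted = 0.803 × 196 → ξ = 157.4 kmol.
Outlet (n = n₀ + ν ξ):
  CH₃OH: 196 − 1(157.4) = 38.61
  O₂: 339 − 1.5(157.4) = 102.9
  N₂: 1275 (inert)
  CO₂: 0 + 1(157.4) = 157.4
  H₂O: 0 + 2(157.4) = 314.8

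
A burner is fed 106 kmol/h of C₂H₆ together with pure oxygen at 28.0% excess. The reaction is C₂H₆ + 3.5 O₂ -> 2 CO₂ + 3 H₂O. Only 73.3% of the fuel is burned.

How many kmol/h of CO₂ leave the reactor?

Stoichiometric O₂ = 3.5 × 106 = 371 kmol/h; O₂ fed = 371 × 1.280 = 474.9 kmol/h.
Fuel reacted = 0.733 × 106 → ξ = 77.7 kmol/h.
Outlet (n = n₀ + ν ξ):
  C₂H₆: 106 − 1(77.7) = 28.3
  O₂: 474.9 − 3.5(77.7) = 202.9
  CO₂: 0 + 2(77.7) = 155.4
  H₂O: 0 + 3(77.7) = 233.1

155 kmol/h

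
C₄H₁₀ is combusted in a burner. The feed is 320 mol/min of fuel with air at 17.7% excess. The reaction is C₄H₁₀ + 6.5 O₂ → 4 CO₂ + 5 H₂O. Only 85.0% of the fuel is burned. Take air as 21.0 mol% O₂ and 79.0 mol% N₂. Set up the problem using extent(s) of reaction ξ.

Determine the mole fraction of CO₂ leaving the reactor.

Stoichiometric O₂ = 6.5 × 320 = 2080 mol/min; O₂ fed = 2080 × 1.177 = 2448 mol/min.
N₂ fed = 2448 × 79/21 = 9210 mol/min.
Fuel reacted = 0.85 × 320 → ξ = 272 mol/min.
Outlet (n = n₀ + ν ξ):
  C₄H₁₀: 320 − 1(272) = 48
  O₂: 2448 − 6.5(272) = 680.2
  N₂: 9210 (inert)
  CO₂: 0 + 4(272) = 1088
  H₂O: 0 + 5(272) = 1360
Total out = 12390 mol/min; y_CO₂ = 1088 / 12390 = 0.08784.

0.0878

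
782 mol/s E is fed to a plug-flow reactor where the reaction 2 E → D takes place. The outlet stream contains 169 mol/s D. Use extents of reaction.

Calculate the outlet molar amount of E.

For D: n = n₀ + 1ξ → 169 = 0 + 1ξ, giving ξ = 169 mol/s.
Outlet amounts (n = n₀ + ν ξ):
  E: 782 − 2(169) = 444
  D: 0 + 1(169) = 169

444 mol/s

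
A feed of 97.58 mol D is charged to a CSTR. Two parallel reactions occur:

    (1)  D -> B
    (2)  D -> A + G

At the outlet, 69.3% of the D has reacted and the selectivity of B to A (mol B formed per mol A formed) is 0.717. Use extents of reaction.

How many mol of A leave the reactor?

39.4 mol

Conversion of D: D consumed = 0.693 × 97.58 = 67.62 mol = 1ξ₁ + 1ξ₂.
Selectivity: 1ξ₁ / (1ξ₂) = 0.717 → ξ₁ = 0.717 ξ₂.
Substitute: (1·0.717 + 1) ξ₂ = 67.62 → ξ₂ = 39.38 mol, ξ₁ = 28.24 mol.
Outlet amounts (n = n₀ + Σ ν·ξ):
  D: 97.58 − 1(28.24) − 1(39.38) = 29.96
  B: 0 + 1(28.24) = 28.24
  A: 0 + 1(39.38) = 39.38
  G: 0 + 1(39.38) = 39.38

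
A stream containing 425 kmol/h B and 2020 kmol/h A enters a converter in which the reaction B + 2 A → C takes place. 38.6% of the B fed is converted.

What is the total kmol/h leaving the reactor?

2120 kmol/h

B reacted = 0.386 × 425 = 164.1 kmol/h; ν_B = −1, so ξ = 164.1/1 = 164.1 kmol/h.
Outlet amounts (n = n₀ + ν ξ):
  B: 425 − 1(164.1) = 260.9
  A: 2020 − 2(164.1) = 1692
  C: 0 + 1(164.1) = 164.1
Total out = 260.9 + 1692 + 164.1 = 2117 kmol/h.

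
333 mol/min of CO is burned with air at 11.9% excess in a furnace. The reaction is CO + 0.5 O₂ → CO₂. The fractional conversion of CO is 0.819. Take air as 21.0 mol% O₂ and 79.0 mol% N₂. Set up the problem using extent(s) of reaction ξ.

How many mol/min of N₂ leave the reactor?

701 mol/min

Stoichiometric O₂ = 0.5 × 333 = 166.5 mol/min; O₂ fed = 166.5 × 1.119 = 186.3 mol/min.
N₂ fed = 186.3 × 79/21 = 700.9 mol/min.
Fuel reacted = 0.819 × 333 → ξ = 272.7 mol/min.
Outlet (n = n₀ + ν ξ):
  CO: 333 − 1(272.7) = 60.27
  O₂: 186.3 − 0.5(272.7) = 49.95
  N₂: 700.9 (inert)
  CO₂: 0 + 1(272.7) = 272.7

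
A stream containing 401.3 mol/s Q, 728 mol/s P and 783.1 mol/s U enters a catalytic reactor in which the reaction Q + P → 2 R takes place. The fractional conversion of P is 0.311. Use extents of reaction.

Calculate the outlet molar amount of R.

P reacted = 0.311 × 728 = 226.4 mol/s; ν_P = −1, so ξ = 226.4/1 = 226.4 mol/s.
Outlet amounts (n = n₀ + ν ξ):
  Q: 401.3 − 1(226.4) = 174.9
  P: 728 − 1(226.4) = 501.6
  R: 0 + 2(226.4) = 452.8
  U: 783.1 (inert)

453 mol/s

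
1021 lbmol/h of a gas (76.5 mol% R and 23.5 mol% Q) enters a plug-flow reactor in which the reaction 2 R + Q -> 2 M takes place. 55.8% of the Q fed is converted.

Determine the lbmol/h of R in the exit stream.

Q reacted = 0.558 × 239.9 = 133.9 lbmol/h; ν_Q = −1, so ξ = 133.9/1 = 133.9 lbmol/h.
Outlet amounts (n = n₀ + ν ξ):
  R: 781.1 − 2(133.9) = 513.3
  Q: 239.9 − 1(133.9) = 106.1
  M: 0 + 2(133.9) = 267.8

513 lbmol/h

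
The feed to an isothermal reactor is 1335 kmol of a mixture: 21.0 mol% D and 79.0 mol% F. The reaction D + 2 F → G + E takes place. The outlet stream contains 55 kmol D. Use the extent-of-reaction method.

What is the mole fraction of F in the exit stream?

0.544

For D: n = n₀ − 1ξ → 55 = 280.4 − 1ξ, giving ξ = 225.4 kmol.
Outlet amounts (n = n₀ + ν ξ):
  D: 280.4 − 1(225.4) = 55
  F: 1055 − 2(225.4) = 604
  G: 0 + 1(225.4) = 225.4
  E: 0 + 1(225.4) = 225.4
Total out = 1110 kmol; y_F = 604 / 1110 = 0.5443.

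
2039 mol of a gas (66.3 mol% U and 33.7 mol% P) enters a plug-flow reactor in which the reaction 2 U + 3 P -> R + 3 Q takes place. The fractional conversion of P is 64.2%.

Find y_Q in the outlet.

P reacted = 0.642 × 687.1 = 441.1 mol; ν_P = −3, so ξ = 441.1/3 = 147 mol.
Outlet amounts (n = n₀ + ν ξ):
  U: 1352 − 2(147) = 1058
  P: 687.1 − 3(147) = 246
  R: 0 + 1(147) = 147
  Q: 0 + 3(147) = 441.1
Total out = 1892 mol; y_Q = 441.1 / 1892 = 0.2332.

0.233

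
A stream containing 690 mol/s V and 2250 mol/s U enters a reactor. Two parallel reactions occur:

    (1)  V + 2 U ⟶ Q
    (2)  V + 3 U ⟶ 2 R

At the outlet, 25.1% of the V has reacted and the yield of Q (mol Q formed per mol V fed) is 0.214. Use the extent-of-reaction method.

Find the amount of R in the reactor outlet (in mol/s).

Yield of Q: 1ξ₁ / 690 = 0.214 → ξ₁ = 147.7 mol/s.
Conversion of V: 1ξ₁ + 1ξ₂ = 0.251 × 690 = 173.2 → ξ₂ = 25.53 mol/s.
Outlet amounts (n = n₀ + Σ ν·ξ):
  V: 690 − 1(147.7) − 1(25.53) = 516.8
  U: 2250 − 2(147.7) − 3(25.53) = 1878
  Q: 0 + 1(147.7) = 147.7
  R: 0 + 2(25.53) = 51.06

51.1 mol/s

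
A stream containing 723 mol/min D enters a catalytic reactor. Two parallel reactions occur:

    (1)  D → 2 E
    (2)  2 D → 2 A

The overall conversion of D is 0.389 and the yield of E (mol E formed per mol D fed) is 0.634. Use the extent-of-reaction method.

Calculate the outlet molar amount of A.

Yield of E: 2ξ₁ / 723 = 0.634 → ξ₁ = 229.2 mol/min.
Conversion of D: 1ξ₁ + 2ξ₂ = 0.389 × 723 = 281.2 → ξ₂ = 26.03 mol/min.
Outlet amounts (n = n₀ + Σ ν·ξ):
  D: 723 − 1(229.2) − 2(26.03) = 441.8
  E: 0 + 2(229.2) = 458.4
  A: 0 + 2(26.03) = 52.06

52.1 mol/min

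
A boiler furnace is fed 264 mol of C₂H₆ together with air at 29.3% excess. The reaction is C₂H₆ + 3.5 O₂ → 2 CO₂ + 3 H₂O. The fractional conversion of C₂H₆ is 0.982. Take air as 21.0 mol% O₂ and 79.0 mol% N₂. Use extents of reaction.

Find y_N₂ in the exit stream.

0.739

Stoichiometric O₂ = 3.5 × 264 = 924 mol; O₂ fed = 924 × 1.293 = 1195 mol.
N₂ fed = 1195 × 79/21 = 4494 mol.
Fuel reacted = 0.982 × 264 → ξ = 259.2 mol.
Outlet (n = n₀ + ν ξ):
  C₂H₆: 264 − 1(259.2) = 4.752
  O₂: 1195 − 3.5(259.2) = 287.4
  N₂: 4494 (inert)
  CO₂: 0 + 2(259.2) = 518.5
  H₂O: 0 + 3(259.2) = 777.7
Total out = 6083 mol; y_N₂ = 4494 / 6083 = 0.7389.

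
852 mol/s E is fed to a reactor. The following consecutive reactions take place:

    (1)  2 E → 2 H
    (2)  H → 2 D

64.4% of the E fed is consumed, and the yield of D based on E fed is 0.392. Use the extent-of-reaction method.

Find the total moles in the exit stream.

Conversion of E: E consumed = 2ξ₁ = 0.644 × 852 → ξ₁ = 274.3 mol/s.
Yield of D: 2ξ₂ / 852 = 0.392 → ξ₂ = 167 mol/s.
Outlet amounts (n = n₀ + Σ ν·ξ):
  E: 852 − 2(274.3) = 303.3
  H: 0 + 2(274.3) − 1(167) = 381.7
  D: 0 + 2(167) = 334
Total out = 303.3 + 381.7 + 334 = 1019 mol/s.

1020 mol/s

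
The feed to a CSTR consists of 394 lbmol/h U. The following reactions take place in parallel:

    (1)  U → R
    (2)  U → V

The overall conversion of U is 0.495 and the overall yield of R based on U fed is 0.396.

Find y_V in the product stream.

0.099

Yield of R: 1ξ₁ / 394 = 0.396 → ξ₁ = 156 lbmol/h.
Conversion of U: 1ξ₁ + 1ξ₂ = 0.495 × 394 = 195 → ξ₂ = 39.01 lbmol/h.
Outlet amounts (n = n₀ + Σ ν·ξ):
  U: 394 − 1(156) − 1(39.01) = 199
  R: 0 + 1(156) = 156
  V: 0 + 1(39.01) = 39.01
Total out = 394 lbmol/h; y_V = 39.01 / 394 = 0.099.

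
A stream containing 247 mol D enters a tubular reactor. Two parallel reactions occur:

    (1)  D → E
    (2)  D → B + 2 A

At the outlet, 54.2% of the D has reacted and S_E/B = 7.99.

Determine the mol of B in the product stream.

14.9 mol

Conversion of D: D consumed = 0.542 × 247 = 133.9 mol = 1ξ₁ + 1ξ₂.
Selectivity: 1ξ₁ / (1ξ₂) = 7.99 → ξ₁ = 7.99 ξ₂.
Substitute: (1·7.99 + 1) ξ₂ = 133.9 → ξ₂ = 14.89 mol, ξ₁ = 119 mol.
Outlet amounts (n = n₀ + Σ ν·ξ):
  D: 247 − 1(119) − 1(14.89) = 113.1
  E: 0 + 1(119) = 119
  B: 0 + 1(14.89) = 14.89
  A: 0 + 2(14.89) = 29.78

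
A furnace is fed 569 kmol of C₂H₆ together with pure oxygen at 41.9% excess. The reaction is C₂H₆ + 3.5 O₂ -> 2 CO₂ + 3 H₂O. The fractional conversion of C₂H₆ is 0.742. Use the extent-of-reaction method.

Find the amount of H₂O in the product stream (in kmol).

Stoichiometric O₂ = 3.5 × 569 = 1992 kmol; O₂ fed = 1992 × 1.419 = 2826 kmol.
Fuel reacted = 0.742 × 569 → ξ = 422.2 kmol.
Outlet (n = n₀ + ν ξ):
  C₂H₆: 569 − 1(422.2) = 146.8
  O₂: 2826 − 3.5(422.2) = 1348
  CO₂: 0 + 2(422.2) = 844.4
  H₂O: 0 + 3(422.2) = 1267

1270 kmol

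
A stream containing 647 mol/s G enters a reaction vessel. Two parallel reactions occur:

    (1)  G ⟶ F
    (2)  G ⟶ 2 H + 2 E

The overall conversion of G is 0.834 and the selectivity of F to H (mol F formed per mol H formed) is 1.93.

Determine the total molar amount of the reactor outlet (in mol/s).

980 mol/s

Conversion of G: G consumed = 0.834 × 647 = 539.6 mol/s = 1ξ₁ + 1ξ₂.
Selectivity: 1ξ₁ / (2ξ₂) = 1.93 → ξ₁ = 3.86 ξ₂.
Substitute: (1·3.86 + 1) ξ₂ = 539.6 → ξ₂ = 111 mol/s, ξ₁ = 428.6 mol/s.
Outlet amounts (n = n₀ + Σ ν·ξ):
  G: 647 − 1(428.6) − 1(111) = 107.4
  F: 0 + 1(428.6) = 428.6
  H: 0 + 2(111) = 222.1
  E: 0 + 2(111) = 222.1
Total out = 107.4 + 428.6 + 222.1 + 222.1 = 980.1 mol/s.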